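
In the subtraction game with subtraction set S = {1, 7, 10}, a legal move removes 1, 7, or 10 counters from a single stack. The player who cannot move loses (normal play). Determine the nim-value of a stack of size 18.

1

G(0) = 0
G(1) = mex{0} = 1
G(2) = mex{1} = 0
G(3) = mex{0} = 1
G(4) = mex{1} = 0
G(5) = mex{0} = 1
G(6) = mex{1} = 0
G(7) = mex{0,0} = 1
G(8) = mex{1,1} = 0
G(9) = mex{0,0} = 1
G(10) = mex{1,1,0} = 2
G(11) = mex{2,0,1} = 3
G(12) = mex{3,1,0} = 2
G(13) = mex{2,0,1} = 3
G(14) = mex{3,1,0} = 2
G(15) = mex{2,0,1} = 3
G(16) = mex{3,1,0} = 2
G(17) = mex{2,2,1} = 0
G(18) = mex{0,3,0} = 1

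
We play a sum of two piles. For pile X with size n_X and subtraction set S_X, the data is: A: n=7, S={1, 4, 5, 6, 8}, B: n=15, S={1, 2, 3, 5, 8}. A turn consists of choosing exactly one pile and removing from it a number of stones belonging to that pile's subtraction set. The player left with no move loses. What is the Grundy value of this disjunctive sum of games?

2

Pile A, S = {1, 4, 5, 6, 8}:
n : 0 1 2 3 4 5 6 7
G : 0 1 0 1 2 3 2 3
G_A(7) = 3.
Pile B, S = {1, 2, 3, 5, 8}:
n :  0  1  2  3  4  5  6  7  8  9 10 11 12 13 14 15
G :  0  1  2  3  0  1  2  3  4  5  0  1  2  3  0  1
G_B(15) = 1.
Combined Grundy value = 3 ⊕ 1 = 2.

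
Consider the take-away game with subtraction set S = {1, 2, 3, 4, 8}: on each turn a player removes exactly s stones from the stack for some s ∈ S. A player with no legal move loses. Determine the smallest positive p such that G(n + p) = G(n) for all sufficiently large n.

5

G(0) = 0
G(1) = mex{0} = 1
G(2) = mex{1,0} = 2
G(3) = mex{2,1,0} = 3
G(4) = mex{3,2,1,0} = 4
G(5) = mex{4,3,2,1} = 0
G(6) = mex{0,4,3,2} = 1
G(7) = mex{1,0,4,3} = 2
G(8) = mex{2,1,0,4,0} = 3
G(9) = mex{3,2,1,0,1} = 4
G(10) = mex{4,3,2,1,2} = 0
G(11) = mex{0,4,3,2,3} = 1
G(12) = mex{1,0,4,3,4} = 2
G(13) = mex{2,1,0,4,0} = 3
G(14) = mex{3,2,1,0,1} = 4
G(n+5) = G(n) holds for n = 0,…,7 (a full window of length max(S) = 8), so the sequence is purely periodic with period 5.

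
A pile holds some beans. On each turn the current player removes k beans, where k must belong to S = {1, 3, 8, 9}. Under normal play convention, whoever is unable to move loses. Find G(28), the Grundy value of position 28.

n :  0  1  2  3  4  5  6  7  8  9 10 11 12 13 14 15 16 17 18 19 20 21 22 23 24 25 26 27 28
G :  0  1  0  1  0  1  0  1  2  3  2  3  2  3  2  3  0  1  0  1  0  1  0  1  2  3  2  3  2

2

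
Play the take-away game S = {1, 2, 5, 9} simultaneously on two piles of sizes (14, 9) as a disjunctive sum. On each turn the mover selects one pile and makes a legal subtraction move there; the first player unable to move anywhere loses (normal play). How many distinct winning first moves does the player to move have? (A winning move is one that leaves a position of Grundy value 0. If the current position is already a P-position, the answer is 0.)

3

All piles use S = {1, 2, 5, 9}:
n :  0  1  2  3  4  5  6  7  8  9 10 11 12 13 14
G :  0  1  2  0  1  2  0  1  2  3  0  1  2  0  1
Pile A: G(14) = 1.
Pile B: G(9) = 3.
Combined Grundy value = 1 ⊕ 3 = 2.
A winning move leaves total XOR = 0, i.e. changes one component's Grundy value g to g ⊕ X where X is the current total.
Pile A: need g' = 1⊕2 = 3. Options: 14−1→G=0, 14−2→G=2, 14−5→G=3, 14−9→G=2. Hits: 1.
Pile B: need g' = 3⊕2 = 1. Options: 9−1→G=2, 9−2→G=1, 9−5→G=1, 9−9→G=0. Hits: 2.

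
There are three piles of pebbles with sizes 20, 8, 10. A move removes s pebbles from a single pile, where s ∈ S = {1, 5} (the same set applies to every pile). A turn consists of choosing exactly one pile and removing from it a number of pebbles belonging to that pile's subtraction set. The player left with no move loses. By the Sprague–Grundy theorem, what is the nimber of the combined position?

0

All piles use S = {1, 5}:
n :  0  1  2  3  4  5  6  7  8  9 10 11 12 13 14 15 16 17 18 19 20
G :  0  1  0  1  0  1  0  1  0  1  0  1  0  1  0  1  0  1  0  1  0
Pile A: G(20) = 0.
Pile B: G(8) = 0.
Pile C: G(10) = 0.
Combined Grundy value = 0 ⊕ 0 ⊕ 0 = 0.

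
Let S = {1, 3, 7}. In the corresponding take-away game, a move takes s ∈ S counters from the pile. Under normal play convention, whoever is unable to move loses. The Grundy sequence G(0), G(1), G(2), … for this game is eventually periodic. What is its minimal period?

G(0) = 0
G(1) = mex{0} = 1
G(2) = mex{1} = 0
G(3) = mex{0,0} = 1
G(4) = mex{1,1} = 0
G(5) = mex{0,0} = 1
G(6) = mex{1,1} = 0
G(7) = mex{0,0,0} = 1
G(8) = mex{1,1,1} = 0
G(9) = mex{0,0,0} = 1
G(10) = mex{1,1,1} = 0
G(11) = mex{0,0,0} = 1
G(12) = mex{1,1,1} = 0
G(13) = mex{0,0,0} = 1
G(14) = mex{1,1,1} = 0
G(n+2) = G(n) holds for n = 0,…,6 (a full window of length max(S) = 7), so the sequence is purely periodic with period 2.

2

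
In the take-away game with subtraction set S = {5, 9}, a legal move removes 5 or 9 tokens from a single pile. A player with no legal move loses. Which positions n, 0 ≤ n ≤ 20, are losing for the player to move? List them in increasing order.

G(0) = 0
G(1) = mex{} = 0
G(2) = mex{} = 0
G(3) = mex{} = 0
G(4) = mex{} = 0
G(5) = mex{0} = 1
G(6) = mex{0} = 1
G(7) = mex{0} = 1
G(8) = mex{0} = 1
G(9) = mex{0,0} = 1
G(10) = mex{1,0} = 2
G(11) = mex{1,0} = 2
G(12) = mex{1,0} = 2
G(13) = mex{1,0} = 2
G(14) = mex{1,1} = 0
G(15) = mex{2,1} = 0
G(16) = mex{2,1} = 0
G(17) = mex{2,1} = 0
G(18) = mex{2,1} = 0
G(19) = mex{0,2} = 1
G(20) = mex{0,2} = 1
P-positions are exactly the n with G(n) = 0.

0, 1, 2, 3, 4, 14, 15, 16, 17, 18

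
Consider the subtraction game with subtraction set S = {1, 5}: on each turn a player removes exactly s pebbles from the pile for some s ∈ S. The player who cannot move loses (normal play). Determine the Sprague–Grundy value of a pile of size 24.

0

n :  0  1  2  3  4  5  6  7  8  9 10 11 12 13 14 15 16 17 18 19 20 21 22 23 24
G :  0  1  0  1  0  1  0  1  0  1  0  1  0  1  0  1  0  1  0  1  0  1  0  1  0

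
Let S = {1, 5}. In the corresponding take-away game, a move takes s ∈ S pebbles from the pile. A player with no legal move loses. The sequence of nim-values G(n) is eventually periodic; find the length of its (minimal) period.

G(0) = 0
G(1) = mex{0} = 1
G(2) = mex{1} = 0
G(3) = mex{0} = 1
G(4) = mex{1} = 0
G(5) = mex{0,0} = 1
G(6) = mex{1,1} = 0
G(7) = mex{0,0} = 1
G(8) = mex{1,1} = 0
G(9) = mex{0,0} = 1
G(10) = mex{1,1} = 0
G(11) = mex{0,0} = 1
G(12) = mex{1,1} = 0
G(13) = mex{0,0} = 1
G(14) = mex{1,1} = 0
G(n+2) = G(n) holds for n = 0,…,4 (a full window of length max(S) = 5), so the sequence is purely periodic with period 2.

2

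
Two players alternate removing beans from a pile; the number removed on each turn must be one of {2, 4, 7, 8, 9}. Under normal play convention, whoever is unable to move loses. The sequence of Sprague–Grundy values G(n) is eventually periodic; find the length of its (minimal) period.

G(0) = 0
G(1) = mex{} = 0
G(2) = mex{0} = 1
G(3) = mex{0} = 1
G(4) = mex{1,0} = 2
G(5) = mex{1,0} = 2
G(6) = mex{2,1} = 0
G(7) = mex{2,1,0} = 3
G(8) = mex{0,2,0,0} = 1
G(9) = mex{3,2,1,0,0} = 4
G(10) = mex{1,0,1,1,0} = 2
G(11) = mex{4,3,2,1,1} = 0
G(12) = mex{2,1,2,2,1} = 0
G(13) = mex{0,4,0,2,2} = 1
G(14) = mex{0,2,3,0,2} = 1
G(15) = mex{1,0,1,3,0} = 2
G(16) = mex{1,0,4,1,3} = 2
G(17) = mex{2,1,2,4,1} = 0
G(18) = mex{2,1,0,2,4} = 3
G(19) = mex{0,2,0,0,2} = 1
G(20) = mex{3,2,1,0,0} = 4
G(21) = mex{1,0,1,1,0} = 2
G(22) = mex{4,3,2,1,1} = 0
G(23) = mex{2,1,2,2,1} = 0
G(n+11) = G(n) holds for n = 0,…,8 (a full window of length max(S) = 9), so the sequence is purely periodic with period 11.

11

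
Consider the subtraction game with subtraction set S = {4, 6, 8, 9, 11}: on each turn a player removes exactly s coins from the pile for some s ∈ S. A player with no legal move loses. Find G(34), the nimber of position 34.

n :  0  1  2  3  4  5  6  7  8  9 10 11 12 13 14 15 16 17 18 19 20 21 22 23 24 25 26 27 28 29 30 31 32 33 34
G :  0  0  0  0  1  1  1  1  2  2  2  2  3  3  3  0  0  0  0  1  1  1  1  2  2  2  2  3  3  3  0  0  0  0  1

1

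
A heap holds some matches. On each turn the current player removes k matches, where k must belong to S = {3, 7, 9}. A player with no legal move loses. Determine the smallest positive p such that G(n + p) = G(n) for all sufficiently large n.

G(0) = 0
G(1) = mex{} = 0
G(2) = mex{} = 0
G(3) = mex{0} = 1
G(4) = mex{0} = 1
G(5) = mex{0} = 1
G(6) = mex{1} = 0
G(7) = mex{1,0} = 2
G(8) = mex{1,0} = 2
G(9) = mex{0,0,0} = 1
G(10) = mex{2,1,0} = 3
G(11) = mex{2,1,0} = 3
G(12) = mex{1,1,1} = 0
G(13) = mex{3,0,1} = 2
G(14) = mex{3,2,1} = 0
G(15) = mex{0,2,0} = 1
G(16) = mex{2,1,2} = 0
G(17) = mex{0,3,2} = 1
G(18) = mex{1,3,1} = 0
G(19) = mex{0,0,3} = 1
G(20) = mex{1,2,3} = 0
G(21) = mex{0,0,0} = 1
G(22) = mex{1,1,2} = 0
G(23) = mex{0,0,0} = 1
G(24) = mex{1,1,1} = 0
G(25) = mex{0,0,0} = 1
G(26) = mex{1,1,1} = 0
From n = 14 onward G(n+2) = G(n); since this holds over max(S) = 9 consecutive positions the period is 2 (pre-period 14).

2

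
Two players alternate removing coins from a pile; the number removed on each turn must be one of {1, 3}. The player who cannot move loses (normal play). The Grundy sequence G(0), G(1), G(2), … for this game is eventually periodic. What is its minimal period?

n :  0  1  2  3  4  5  6  7  8  9 10 11 12 13 14
G :  0  1  0  1  0  1  0  1  0  1  0  1  0  1  0
G(n+2) = G(n) holds for n = 0,…,2 (a full window of length max(S) = 3), so the sequence is purely periodic with period 2.

2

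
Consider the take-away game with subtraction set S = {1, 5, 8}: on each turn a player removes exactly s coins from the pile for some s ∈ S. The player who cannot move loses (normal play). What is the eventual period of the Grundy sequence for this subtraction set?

G(0) = 0
G(1) = mex{0} = 1
G(2) = mex{1} = 0
G(3) = mex{0} = 1
G(4) = mex{1} = 0
G(5) = mex{0,0} = 1
G(6) = mex{1,1} = 0
G(7) = mex{0,0} = 1
G(8) = mex{1,1,0} = 2
G(9) = mex{2,0,1} = 3
G(10) = mex{3,1,0} = 2
G(11) = mex{2,0,1} = 3
G(12) = mex{3,1,0} = 2
G(13) = mex{2,2,1} = 0
G(14) = mex{0,3,0} = 1
G(15) = mex{1,2,1} = 0
G(16) = mex{0,3,2} = 1
G(17) = mex{1,2,3} = 0
G(18) = mex{0,0,2} = 1
G(19) = mex{1,1,3} = 0
G(20) = mex{0,0,2} = 1
G(21) = mex{1,1,0} = 2
G(22) = mex{2,0,1} = 3
G(23) = mex{3,1,0} = 2
G(24) = mex{2,0,1} = 3
G(25) = mex{3,1,0} = 2
G(26) = mex{2,2,1} = 0
G(27) = mex{0,3,0} = 1
G(n+13) = G(n) holds for n = 0,…,7 (a full window of length max(S) = 8), so the sequence is purely periodic with period 13.

13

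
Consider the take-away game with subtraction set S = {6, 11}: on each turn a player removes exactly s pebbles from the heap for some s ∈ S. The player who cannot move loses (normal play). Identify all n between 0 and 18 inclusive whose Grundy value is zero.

0, 1, 2, 3, 4, 5, 17, 18

n :  0  1  2  3  4  5  6  7  8  9 10 11 12 13 14 15 16 17 18
G :  0  0  0  0  0  0  1  1  1  1  1  1  2  2  2  2  2  0  0
P-positions are exactly the n with G(n) = 0.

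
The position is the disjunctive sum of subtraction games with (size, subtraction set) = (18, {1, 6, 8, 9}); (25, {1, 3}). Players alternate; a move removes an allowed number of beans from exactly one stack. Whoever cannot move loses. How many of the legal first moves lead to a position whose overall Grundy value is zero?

Stack A, S = {1, 6, 8, 9}:
n :  0  1  2  3  4  5  6  7  8  9 10 11 12 13 14 15 16 17 18
G :  0  1  0  1  0  1  2  0  1  2  3  2  3  2  0  1  2  0  1
G_A(18) = 1.
Stack B, S = {1, 3}:
G(0) = 0
G(1) = mex{0} = 1
G(2) = mex{1} = 0
G(3) = mex{0,0} = 1
G(4) = mex{1,1} = 0
G(5) = mex{0,0} = 1
G(6) = mex{1,1} = 0
G(7) = mex{0,0} = 1
G(8) = mex{1,1} = 0
G(9) = mex{0,0} = 1
G(10) = mex{1,1} = 0
G(11) = mex{0,0} = 1
G(12) = mex{1,1} = 0
G(13) = mex{0,0} = 1
G(14) = mex{1,1} = 0
G(15) = mex{0,0} = 1
G(16) = mex{1,1} = 0
G(17) = mex{0,0} = 1
G(18) = mex{1,1} = 0
G(19) = mex{0,0} = 1
G(20) = mex{1,1} = 0
G(21) = mex{0,0} = 1
G(22) = mex{1,1} = 0
G(23) = mex{0,0} = 1
G(24) = mex{1,1} = 0
G(25) = mex{0,0} = 1
G_B(25) = 1.
Combined Grundy value = 1 ⊕ 1 = 0.
A winning move leaves total XOR = 0, i.e. changes one component's Grundy value g to g ⊕ X where X is the current total.
Stack A: target g' = 1⊕0 = 1, but every legal move changes the Grundy value (mex property), so 0 moves.
Stack B: target g' = 1⊕0 = 1, but every legal move changes the Grundy value (mex property), so 0 moves.

0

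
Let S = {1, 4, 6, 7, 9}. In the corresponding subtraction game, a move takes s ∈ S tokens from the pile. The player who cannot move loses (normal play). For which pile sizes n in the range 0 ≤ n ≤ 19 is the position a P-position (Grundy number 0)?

0, 2, 5, 10, 13, 15, 18

n :  0  1  2  3  4  5  6  7  8  9 10 11 12 13 14 15 16 17 18 19
G :  0  1  0  1  2  0  1  2  3  2  0  1  2  0  1  0  1  2  0  1
P-positions are exactly the n with G(n) = 0.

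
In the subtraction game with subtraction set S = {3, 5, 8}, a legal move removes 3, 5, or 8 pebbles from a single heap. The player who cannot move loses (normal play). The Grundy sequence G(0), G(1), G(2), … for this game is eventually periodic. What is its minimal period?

11

G(0) = 0
G(1) = mex{} = 0
G(2) = mex{} = 0
G(3) = mex{0} = 1
G(4) = mex{0} = 1
G(5) = mex{0,0} = 1
G(6) = mex{1,0} = 2
G(7) = mex{1,0} = 2
G(8) = mex{1,1,0} = 2
G(9) = mex{2,1,0} = 3
G(10) = mex{2,1,0} = 3
G(11) = mex{2,2,1} = 0
G(12) = mex{3,2,1} = 0
G(13) = mex{3,2,1} = 0
G(14) = mex{0,3,2} = 1
G(15) = mex{0,3,2} = 1
G(16) = mex{0,0,2} = 1
G(17) = mex{1,0,3} = 2
G(18) = mex{1,0,3} = 2
G(19) = mex{1,1,0} = 2
G(20) = mex{2,1,0} = 3
G(21) = mex{2,1,0} = 3
G(22) = mex{2,2,1} = 0
G(23) = mex{3,2,1} = 0
G(n+11) = G(n) holds for n = 0,…,7 (a full window of length max(S) = 8), so the sequence is purely periodic with period 11.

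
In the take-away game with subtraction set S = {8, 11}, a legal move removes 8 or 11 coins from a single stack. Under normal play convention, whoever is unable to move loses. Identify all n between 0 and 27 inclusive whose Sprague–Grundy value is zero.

0, 1, 2, 3, 4, 5, 6, 7, 19, 20, 21, 22, 23, 24, 25, 26

G(0) = 0
G(1) = mex{} = 0
G(2) = mex{} = 0
G(3) = mex{} = 0
G(4) = mex{} = 0
G(5) = mex{} = 0
G(6) = mex{} = 0
G(7) = mex{} = 0
G(8) = mex{0} = 1
G(9) = mex{0} = 1
G(10) = mex{0} = 1
G(11) = mex{0,0} = 1
G(12) = mex{0,0} = 1
G(13) = mex{0,0} = 1
G(14) = mex{0,0} = 1
G(15) = mex{0,0} = 1
G(16) = mex{1,0} = 2
G(17) = mex{1,0} = 2
G(18) = mex{1,0} = 2
G(19) = mex{1,1} = 0
G(20) = mex{1,1} = 0
G(21) = mex{1,1} = 0
G(22) = mex{1,1} = 0
G(23) = mex{1,1} = 0
G(24) = mex{2,1} = 0
G(25) = mex{2,1} = 0
G(26) = mex{2,1} = 0
G(27) = mex{0,2} = 1
P-positions are exactly the n with G(n) = 0.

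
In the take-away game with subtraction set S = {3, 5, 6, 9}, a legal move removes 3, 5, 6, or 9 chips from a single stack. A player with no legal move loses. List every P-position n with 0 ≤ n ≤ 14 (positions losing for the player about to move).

G(0) = 0
G(1) = mex{} = 0
G(2) = mex{} = 0
G(3) = mex{0} = 1
G(4) = mex{0} = 1
G(5) = mex{0,0} = 1
G(6) = mex{1,0,0} = 2
G(7) = mex{1,0,0} = 2
G(8) = mex{1,1,0} = 2
G(9) = mex{2,1,1,0} = 3
G(10) = mex{2,1,1,0} = 3
G(11) = mex{2,2,1,0} = 3
G(12) = mex{3,2,2,1} = 0
G(13) = mex{3,2,2,1} = 0
G(14) = mex{3,3,2,1} = 0
P-positions are exactly the n with G(n) = 0.

0, 1, 2, 12, 13, 14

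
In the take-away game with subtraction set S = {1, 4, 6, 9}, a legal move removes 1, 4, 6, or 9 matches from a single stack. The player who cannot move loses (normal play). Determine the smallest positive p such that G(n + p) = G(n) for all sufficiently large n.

5

G(0) = 0
G(1) = mex{0} = 1
G(2) = mex{1} = 0
G(3) = mex{0} = 1
G(4) = mex{1,0} = 2
G(5) = mex{2,1} = 0
G(6) = mex{0,0,0} = 1
G(7) = mex{1,1,1} = 0
G(8) = mex{0,2,0} = 1
G(9) = mex{1,0,1,0} = 2
G(10) = mex{2,1,2,1} = 0
G(11) = mex{0,0,0,0} = 1
G(12) = mex{1,1,1,1} = 0
G(13) = mex{0,2,0,2} = 1
G(14) = mex{1,0,1,0} = 2
G(15) = mex{2,1,2,1} = 0
G(n+5) = G(n) holds for n = 0,…,8 (a full window of length max(S) = 9), so the sequence is purely periodic with period 5.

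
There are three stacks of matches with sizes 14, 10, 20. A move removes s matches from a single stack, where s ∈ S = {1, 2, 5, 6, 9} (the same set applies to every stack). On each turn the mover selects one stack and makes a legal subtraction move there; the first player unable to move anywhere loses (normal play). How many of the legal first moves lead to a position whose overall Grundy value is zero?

All stacks use S = {1, 2, 5, 6, 9}:
G(0) = 0
G(1) = mex{0} = 1
G(2) = mex{1,0} = 2
G(3) = mex{2,1} = 0
G(4) = mex{0,2} = 1
G(5) = mex{1,0,0} = 2
G(6) = mex{2,1,1,0} = 3
G(7) = mex{3,2,2,1} = 0
G(8) = mex{0,3,0,2} = 1
G(9) = mex{1,0,1,0,0} = 2
G(10) = mex{2,1,2,1,1} = 0
G(11) = mex{0,2,3,2,2} = 1
G(12) = mex{1,0,0,3,0} = 2
G(13) = mex{2,1,1,0,1} = 3
G(14) = mex{3,2,2,1,2} = 0
G(15) = mex{0,3,0,2,3} = 1
G(16) = mex{1,0,1,0,0} = 2
G(17) = mex{2,1,2,1,1} = 0
G(18) = mex{0,2,3,2,2} = 1
G(19) = mex{1,0,0,3,0} = 2
G(20) = mex{2,1,1,0,1} = 3
Stack A: G(14) = 0.
Stack B: G(10) = 0.
Stack C: G(20) = 3.
Combined Grundy value = 0 ⊕ 0 ⊕ 3 = 3.
A winning move leaves total XOR = 0, i.e. changes one component's Grundy value g to g ⊕ X where X is the current total.
Stack A: need g' = 0⊕3 = 3. Options: 14−1→G=3, 14−2→G=2, 14−5→G=2, 14−6→G=1, 14−9→G=2. Hits: 1.
Stack B: need g' = 0⊕3 = 3. Options: 10−1→G=2, 10−2→G=1, 10−5→G=2, 10−6→G=1, 10−9→G=1. Hits: 0.
Stack C: need g' = 3⊕3 = 0. Options: 20−1→G=2, 20−2→G=1, 20−5→G=1, 20−6→G=0, 20−9→G=1. Hits: 1.

2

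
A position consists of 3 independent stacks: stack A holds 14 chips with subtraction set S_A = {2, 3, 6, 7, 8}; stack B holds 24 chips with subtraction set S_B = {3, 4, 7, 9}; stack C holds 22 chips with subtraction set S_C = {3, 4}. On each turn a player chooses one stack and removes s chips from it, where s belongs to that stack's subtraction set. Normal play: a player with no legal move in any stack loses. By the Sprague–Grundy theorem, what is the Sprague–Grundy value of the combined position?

Stack A, S = {2, 3, 6, 7, 8}:
G(0) = 0
G(1) = mex{} = 0
G(2) = mex{0} = 1
G(3) = mex{0,0} = 1
G(4) = mex{1,0} = 2
G(5) = mex{1,1} = 0
G(6) = mex{2,1,0} = 3
G(7) = mex{0,2,0,0} = 1
G(8) = mex{3,0,1,0,0} = 2
G(9) = mex{1,3,1,1,0} = 2
G(10) = mex{2,1,2,1,1} = 0
G(11) = mex{2,2,0,2,1} = 3
G(12) = mex{0,2,3,0,2} = 1
G(13) = mex{3,0,1,3,0} = 2
G(14) = mex{1,3,2,1,3} = 0
G_A(14) = 0.
Stack B, S = {3, 4, 7, 9}:
n :  0  1  2  3  4  5  6  7  8  9 10 11 12 13 14 15 16 17 18 19 20 21 22 23 24
G :  0  0  0  1  1  1  2  2  2  3  3  3  0  0  0  1  1  1  2  2  2  3  3  3  0
G_B(24) = 0.
Stack C, S = {3, 4}:
n :  0  1  2  3  4  5  6  7  8  9 10 11 12 13 14 15 16 17 18 19 20 21 22
G :  0  0  0  1  1  1  2  0  0  0  1  1  1  2  0  0  0  1  1  1  2  0  0
G_C(22) = 0.
Combined Grundy value = 0 ⊕ 0 ⊕ 0 = 0.

0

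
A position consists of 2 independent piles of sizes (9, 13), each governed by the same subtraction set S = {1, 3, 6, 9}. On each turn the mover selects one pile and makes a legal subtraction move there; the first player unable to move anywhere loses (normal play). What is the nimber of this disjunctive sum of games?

All piles use S = {1, 3, 6, 9}:
G(0) = 0
G(1) = mex{0} = 1
G(2) = mex{1} = 0
G(3) = mex{0,0} = 1
G(4) = mex{1,1} = 0
G(5) = mex{0,0} = 1
G(6) = mex{1,1,0} = 2
G(7) = mex{2,0,1} = 3
G(8) = mex{3,1,0} = 2
G(9) = mex{2,2,1,0} = 3
G(10) = mex{3,3,0,1} = 2
G(11) = mex{2,2,1,0} = 3
G(12) = mex{3,3,2,1} = 0
G(13) = mex{0,2,3,0} = 1
Pile A: G(9) = 3.
Pile B: G(13) = 1.
Combined Grundy value = 3 ⊕ 1 = 2.

2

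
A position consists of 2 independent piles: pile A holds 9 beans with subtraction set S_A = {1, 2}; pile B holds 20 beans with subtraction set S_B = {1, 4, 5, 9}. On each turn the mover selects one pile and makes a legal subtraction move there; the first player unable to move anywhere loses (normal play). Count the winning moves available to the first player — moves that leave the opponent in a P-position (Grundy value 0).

2

Pile A, S = {1, 2}:
G(0) = 0
G(1) = mex{0} = 1
G(2) = mex{1,0} = 2
G(3) = mex{2,1} = 0
G(4) = mex{0,2} = 1
G(5) = mex{1,0} = 2
G(6) = mex{2,1} = 0
G(7) = mex{0,2} = 1
G(8) = mex{1,0} = 2
G(9) = mex{2,1} = 0
G_A(9) = 0.
Pile B, S = {1, 4, 5, 9}:
n :  0  1  2  3  4  5  6  7  8  9 10 11 12 13 14 15 16 17 18 19 20
G :  0  1  0  1  2  3  2  3  0  1  0  1  2  3  2  3  0  1  0  1  2
G_B(20) = 2.
Combined Grundy value = 0 ⊕ 2 = 2.
A winning move leaves total XOR = 0, i.e. changes one component's Grundy value g to g ⊕ X where X is the current total.
Pile A: need g' = 0⊕2 = 2. Options: 9−1→G=2, 9−2→G=1. Hits: 1.
Pile B: need g' = 2⊕2 = 0. Options: 20−1→G=1, 20−4→G=0, 20−5→G=3, 20−9→G=1. Hits: 1.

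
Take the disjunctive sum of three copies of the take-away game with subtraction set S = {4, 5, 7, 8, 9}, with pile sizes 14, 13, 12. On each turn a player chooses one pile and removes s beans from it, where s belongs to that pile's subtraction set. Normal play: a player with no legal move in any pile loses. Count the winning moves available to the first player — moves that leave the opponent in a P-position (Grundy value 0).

All piles use S = {4, 5, 7, 8, 9}:
n :  0  1  2  3  4  5  6  7  8  9 10 11 12 13 14
G :  0  0  0  0  1  1  1  1  2  2  2  2  3  0  0
Pile A: G(14) = 0.
Pile B: G(13) = 0.
Pile C: G(12) = 3.
Combined Grundy value = 0 ⊕ 0 ⊕ 3 = 3.
A winning move leaves total XOR = 0, i.e. changes one component's Grundy value g to g ⊕ X where X is the current total.
Pile A: need g' = 0⊕3 = 3. Options: 14−4→G=2, 14−5→G=2, 14−7→G=1, 14−8→G=1, 14−9→G=1. Hits: 0.
Pile B: need g' = 0⊕3 = 3. Options: 13−4→G=2, 13−5→G=2, 13−7→G=1, 13−8→G=1, 13−9→G=1. Hits: 0.
Pile C: need g' = 3⊕3 = 0. Options: 12−4→G=2, 12−5→G=1, 12−7→G=1, 12−8→G=1, 12−9→G=0. Hits: 1.

1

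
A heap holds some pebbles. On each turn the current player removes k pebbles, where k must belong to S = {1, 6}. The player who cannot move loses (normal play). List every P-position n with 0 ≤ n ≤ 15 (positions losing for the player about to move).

0, 2, 4, 7, 9, 11, 14

n :  0  1  2  3  4  5  6  7  8  9 10 11 12 13 14 15
G :  0  1  0  1  0  1  2  0  1  0  1  0  1  2  0  1
P-positions are exactly the n with G(n) = 0.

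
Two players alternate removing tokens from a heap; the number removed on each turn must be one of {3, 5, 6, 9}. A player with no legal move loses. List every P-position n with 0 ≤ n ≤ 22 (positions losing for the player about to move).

0, 1, 2, 12, 13, 14

n :  0  1  2  3  4  5  6  7  8  9 10 11 12 13 14 15 16 17 18 19 20 21 22
G :  0  0  0  1  1  1  2  2  2  3  3  3  0  0  0  1  1  1  2  2  2  3  3
P-positions are exactly the n with G(n) = 0.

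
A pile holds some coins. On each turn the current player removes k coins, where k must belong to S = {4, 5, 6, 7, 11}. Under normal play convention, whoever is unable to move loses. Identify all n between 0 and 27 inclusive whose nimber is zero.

n :  0  1  2  3  4  5  6  7  8  9 10 11 12 13 14 15 16 17 18 19 20 21 22 23 24 25 26 27
G :  0  0  0  0  1  1  1  1  2  2  2  2  3  3  3  0  0  0  0  1  1  1  1  2  2  2  2  3
P-positions are exactly the n with G(n) = 0.

0, 1, 2, 3, 15, 16, 17, 18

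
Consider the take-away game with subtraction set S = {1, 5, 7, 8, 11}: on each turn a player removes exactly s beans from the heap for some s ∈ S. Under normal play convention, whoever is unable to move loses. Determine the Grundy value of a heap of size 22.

0

n :  0  1  2  3  4  5  6  7  8  9 10 11 12 13 14 15 16 17 18 19 20 21 22
G :  0  1  0  1  0  1  0  1  2  3  2  3  2  3  2  3  0  1  0  1  0  1  0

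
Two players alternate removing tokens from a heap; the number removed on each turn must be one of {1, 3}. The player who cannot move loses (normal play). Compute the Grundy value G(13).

1

G(0) = 0
G(1) = mex{0} = 1
G(2) = mex{1} = 0
G(3) = mex{0,0} = 1
G(4) = mex{1,1} = 0
G(5) = mex{0,0} = 1
G(6) = mex{1,1} = 0
G(7) = mex{0,0} = 1
G(8) = mex{1,1} = 0
G(9) = mex{0,0} = 1
G(10) = mex{1,1} = 0
G(11) = mex{0,0} = 1
G(12) = mex{1,1} = 0
G(13) = mex{0,0} = 1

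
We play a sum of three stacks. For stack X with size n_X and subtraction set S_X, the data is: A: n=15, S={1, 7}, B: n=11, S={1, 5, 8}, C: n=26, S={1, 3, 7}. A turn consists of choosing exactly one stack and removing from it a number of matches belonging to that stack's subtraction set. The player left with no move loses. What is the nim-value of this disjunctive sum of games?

Stack A, S = {1, 7}:
G(0) = 0
G(1) = mex{0} = 1
G(2) = mex{1} = 0
G(3) = mex{0} = 1
G(4) = mex{1} = 0
G(5) = mex{0} = 1
G(6) = mex{1} = 0
G(7) = mex{0,0} = 1
G(8) = mex{1,1} = 0
G(9) = mex{0,0} = 1
G(10) = mex{1,1} = 0
G(11) = mex{0,0} = 1
G(12) = mex{1,1} = 0
G(13) = mex{0,0} = 1
G(14) = mex{1,1} = 0
G(15) = mex{0,0} = 1
G_A(15) = 1.
Stack B, S = {1, 5, 8}:
n :  0  1  2  3  4  5  6  7  8  9 10 11
G :  0  1  0  1  0  1  0  1  2  3  2  3
G_B(11) = 3.
Stack C, S = {1, 3, 7}:
G(0) = 0
G(1) = mex{0} = 1
G(2) = mex{1} = 0
G(3) = mex{0,0} = 1
G(4) = mex{1,1} = 0
G(5) = mex{0,0} = 1
G(6) = mex{1,1} = 0
G(7) = mex{0,0,0} = 1
G(8) = mex{1,1,1} = 0
G(9) = mex{0,0,0} = 1
G(10) = mex{1,1,1} = 0
G(11) = mex{0,0,0} = 1
G(12) = mex{1,1,1} = 0
G(13) = mex{0,0,0} = 1
G(14) = mex{1,1,1} = 0
G(15) = mex{0,0,0} = 1
G(16) = mex{1,1,1} = 0
G(17) = mex{0,0,0} = 1
G(18) = mex{1,1,1} = 0
G(19) = mex{0,0,0} = 1
G(20) = mex{1,1,1} = 0
G(21) = mex{0,0,0} = 1
G(22) = mex{1,1,1} = 0
G(23) = mex{0,0,0} = 1
G(24) = mex{1,1,1} = 0
G(25) = mex{0,0,0} = 1
G(26) = mex{1,1,1} = 0
G_C(26) = 0.
Combined Grundy value = 1 ⊕ 3 ⊕ 0 = 2.

2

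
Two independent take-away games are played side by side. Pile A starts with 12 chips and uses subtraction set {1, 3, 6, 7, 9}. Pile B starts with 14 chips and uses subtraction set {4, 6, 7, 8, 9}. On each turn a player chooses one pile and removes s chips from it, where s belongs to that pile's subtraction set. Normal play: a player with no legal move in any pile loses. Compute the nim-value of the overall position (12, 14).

0

Pile A, S = {1, 3, 6, 7, 9}:
n :  0  1  2  3  4  5  6  7  8  9 10 11 12
G :  0  1  0  1  0  1  2  3  2  3  2  3  0
G_A(12) = 0.
Pile B, S = {4, 6, 7, 8, 9}:
n :  0  1  2  3  4  5  6  7  8  9 10 11 12 13 14
G :  0  0  0  0  1  1  1  1  2  2  2  2  3  0  0
G_B(14) = 0.
Combined Grundy value = 0 ⊕ 0 = 0.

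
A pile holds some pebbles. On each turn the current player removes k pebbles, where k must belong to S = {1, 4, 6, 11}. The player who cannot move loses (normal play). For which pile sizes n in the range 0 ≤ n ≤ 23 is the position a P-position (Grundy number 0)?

G(0) = 0
G(1) = mex{0} = 1
G(2) = mex{1} = 0
G(3) = mex{0} = 1
G(4) = mex{1,0} = 2
G(5) = mex{2,1} = 0
G(6) = mex{0,0,0} = 1
G(7) = mex{1,1,1} = 0
G(8) = mex{0,2,0} = 1
G(9) = mex{1,0,1} = 2
G(10) = mex{2,1,2} = 0
G(11) = mex{0,0,0,0} = 1
G(12) = mex{1,1,1,1} = 0
G(13) = mex{0,2,0,0} = 1
G(14) = mex{1,0,1,1} = 2
G(15) = mex{2,1,2,2} = 0
G(16) = mex{0,0,0,0} = 1
G(17) = mex{1,1,1,1} = 0
G(18) = mex{0,2,0,0} = 1
G(19) = mex{1,0,1,1} = 2
G(20) = mex{2,1,2,2} = 0
G(21) = mex{0,0,0,0} = 1
G(22) = mex{1,1,1,1} = 0
G(23) = mex{0,2,0,0} = 1
P-positions are exactly the n with G(n) = 0.

0, 2, 5, 7, 10, 12, 15, 17, 20, 22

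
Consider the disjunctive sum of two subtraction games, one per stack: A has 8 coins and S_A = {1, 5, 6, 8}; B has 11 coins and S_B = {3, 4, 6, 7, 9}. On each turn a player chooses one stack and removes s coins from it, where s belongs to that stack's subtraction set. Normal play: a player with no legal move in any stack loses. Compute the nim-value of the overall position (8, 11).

Stack A, S = {1, 5, 6, 8}:
G(0) = 0
G(1) = mex{0} = 1
G(2) = mex{1} = 0
G(3) = mex{0} = 1
G(4) = mex{1} = 0
G(5) = mex{0,0} = 1
G(6) = mex{1,1,0} = 2
G(7) = mex{2,0,1} = 3
G(8) = mex{3,1,0,0} = 2
G_A(8) = 2.
Stack B, S = {3, 4, 6, 7, 9}:
G(0) = 0
G(1) = mex{} = 0
G(2) = mex{} = 0
G(3) = mex{0} = 1
G(4) = mex{0,0} = 1
G(5) = mex{0,0} = 1
G(6) = mex{1,0,0} = 2
G(7) = mex{1,1,0,0} = 2
G(8) = mex{1,1,0,0} = 2
G(9) = mex{2,1,1,0,0} = 3
G(10) = mex{2,2,1,1,0} = 3
G(11) = mex{2,2,1,1,0} = 3
G_B(11) = 3.
Combined Grundy value = 2 ⊕ 3 = 1.

1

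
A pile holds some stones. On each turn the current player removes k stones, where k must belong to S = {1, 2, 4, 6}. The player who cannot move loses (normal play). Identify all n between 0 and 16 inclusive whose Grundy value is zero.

G(0) = 0
G(1) = mex{0} = 1
G(2) = mex{1,0} = 2
G(3) = mex{2,1} = 0
G(4) = mex{0,2,0} = 1
G(5) = mex{1,0,1} = 2
G(6) = mex{2,1,2,0} = 3
G(7) = mex{3,2,0,1} = 4
G(8) = mex{4,3,1,2} = 0
G(9) = mex{0,4,2,0} = 1
G(10) = mex{1,0,3,1} = 2
G(11) = mex{2,1,4,2} = 0
G(12) = mex{0,2,0,3} = 1
G(13) = mex{1,0,1,4} = 2
G(14) = mex{2,1,2,0} = 3
G(15) = mex{3,2,0,1} = 4
G(16) = mex{4,3,1,2} = 0
P-positions are exactly the n with G(n) = 0.

0, 3, 8, 11, 16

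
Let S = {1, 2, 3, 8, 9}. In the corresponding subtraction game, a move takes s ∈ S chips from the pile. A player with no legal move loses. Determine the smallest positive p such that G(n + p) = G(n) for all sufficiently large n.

G(0) = 0
G(1) = mex{0} = 1
G(2) = mex{1,0} = 2
G(3) = mex{2,1,0} = 3
G(4) = mex{3,2,1} = 0
G(5) = mex{0,3,2} = 1
G(6) = mex{1,0,3} = 2
G(7) = mex{2,1,0} = 3
G(8) = mex{3,2,1,0} = 4
G(9) = mex{4,3,2,1,0} = 5
G(10) = mex{5,4,3,2,1} = 0
G(11) = mex{0,5,4,3,2} = 1
G(12) = mex{1,0,5,0,3} = 2
G(13) = mex{2,1,0,1,0} = 3
G(14) = mex{3,2,1,2,1} = 0
G(15) = mex{0,3,2,3,2} = 1
G(16) = mex{1,0,3,4,3} = 2
G(17) = mex{2,1,0,5,4} = 3
G(18) = mex{3,2,1,0,5} = 4
G(19) = mex{4,3,2,1,0} = 5
G(20) = mex{5,4,3,2,1} = 0
G(21) = mex{0,5,4,3,2} = 1
G(n+10) = G(n) holds for n = 0,…,8 (a full window of length max(S) = 9), so the sequence is purely periodic with period 10.

10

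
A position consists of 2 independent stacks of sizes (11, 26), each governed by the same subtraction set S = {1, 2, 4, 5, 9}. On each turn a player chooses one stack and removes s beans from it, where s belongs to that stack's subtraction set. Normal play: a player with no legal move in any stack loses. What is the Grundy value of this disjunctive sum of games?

5

All stacks use S = {1, 2, 4, 5, 9}:
G(0) = 0
G(1) = mex{0} = 1
G(2) = mex{1,0} = 2
G(3) = mex{2,1} = 0
G(4) = mex{0,2,0} = 1
G(5) = mex{1,0,1,0} = 2
G(6) = mex{2,1,2,1} = 0
G(7) = mex{0,2,0,2} = 1
G(8) = mex{1,0,1,0} = 2
G(9) = mex{2,1,2,1,0} = 3
G(10) = mex{3,2,0,2,1} = 4
G(11) = mex{4,3,1,0,2} = 5
G(12) = mex{5,4,2,1,0} = 3
G(13) = mex{3,5,3,2,1} = 0
G(14) = mex{0,3,4,3,2} = 1
G(15) = mex{1,0,5,4,0} = 2
G(16) = mex{2,1,3,5,1} = 0
G(17) = mex{0,2,0,3,2} = 1
G(18) = mex{1,0,1,0,3} = 2
G(19) = mex{2,1,2,1,4} = 0
G(20) = mex{0,2,0,2,5} = 1
G(21) = mex{1,0,1,0,3} = 2
G(22) = mex{2,1,2,1,0} = 3
G(23) = mex{3,2,0,2,1} = 4
G(24) = mex{4,3,1,0,2} = 5
G(25) = mex{5,4,2,1,0} = 3
G(26) = mex{3,5,3,2,1} = 0
Stack A: G(11) = 5.
Stack B: G(26) = 0.
Combined Grundy value = 5 ⊕ 0 = 5.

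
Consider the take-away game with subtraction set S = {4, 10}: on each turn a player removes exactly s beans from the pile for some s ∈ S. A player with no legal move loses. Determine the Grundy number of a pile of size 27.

1

G(0) = 0
G(1) = mex{} = 0
G(2) = mex{} = 0
G(3) = mex{} = 0
G(4) = mex{0} = 1
G(5) = mex{0} = 1
G(6) = mex{0} = 1
G(7) = mex{0} = 1
G(8) = mex{1} = 0
G(9) = mex{1} = 0
G(10) = mex{1,0} = 2
G(11) = mex{1,0} = 2
G(12) = mex{0,0} = 1
G(13) = mex{0,0} = 1
G(14) = mex{2,1} = 0
G(15) = mex{2,1} = 0
G(16) = mex{1,1} = 0
G(17) = mex{1,1} = 0
G(18) = mex{0,0} = 1
G(19) = mex{0,0} = 1
G(20) = mex{0,2} = 1
G(21) = mex{0,2} = 1
G(22) = mex{1,1} = 0
G(23) = mex{1,1} = 0
G(24) = mex{1,0} = 2
G(25) = mex{1,0} = 2
G(26) = mex{0,0} = 1
G(27) = mex{0,0} = 1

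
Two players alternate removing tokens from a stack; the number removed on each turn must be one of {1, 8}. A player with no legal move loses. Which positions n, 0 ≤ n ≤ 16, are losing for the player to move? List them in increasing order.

G(0) = 0
G(1) = mex{0} = 1
G(2) = mex{1} = 0
G(3) = mex{0} = 1
G(4) = mex{1} = 0
G(5) = mex{0} = 1
G(6) = mex{1} = 0
G(7) = mex{0} = 1
G(8) = mex{1,0} = 2
G(9) = mex{2,1} = 0
G(10) = mex{0,0} = 1
G(11) = mex{1,1} = 0
G(12) = mex{0,0} = 1
G(13) = mex{1,1} = 0
G(14) = mex{0,0} = 1
G(15) = mex{1,1} = 0
G(16) = mex{0,2} = 1
P-positions are exactly the n with G(n) = 0.

0, 2, 4, 6, 9, 11, 13, 15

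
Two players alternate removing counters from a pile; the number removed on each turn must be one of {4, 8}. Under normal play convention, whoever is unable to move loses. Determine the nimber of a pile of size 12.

0

G(0) = 0
G(1) = mex{} = 0
G(2) = mex{} = 0
G(3) = mex{} = 0
G(4) = mex{0} = 1
G(5) = mex{0} = 1
G(6) = mex{0} = 1
G(7) = mex{0} = 1
G(8) = mex{1,0} = 2
G(9) = mex{1,0} = 2
G(10) = mex{1,0} = 2
G(11) = mex{1,0} = 2
G(12) = mex{2,1} = 0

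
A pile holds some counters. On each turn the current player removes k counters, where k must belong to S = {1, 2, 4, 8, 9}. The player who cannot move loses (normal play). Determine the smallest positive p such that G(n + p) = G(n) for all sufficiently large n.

n :  0  1  2  3  4  5  6  7  8  9 10 11 12 13 14 15 16 17 18 19 20 21 22 23 24 25 26 27
G :  0  1  2  0  1  2  0  1  2  3  4  5  3  0  1  2  0  1  2  0  1  2  3  4  5  3  0  1
G(n+13) = G(n) holds for n = 0,…,8 (a full window of length max(S) = 9), so the sequence is purely periodic with period 13.

13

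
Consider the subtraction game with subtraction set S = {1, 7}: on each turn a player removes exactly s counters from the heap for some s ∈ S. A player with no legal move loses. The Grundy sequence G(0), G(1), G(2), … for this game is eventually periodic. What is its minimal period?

n :  0  1  2  3  4  5  6  7  8  9 10 11 12 13 14
G :  0  1  0  1  0  1  0  1  0  1  0  1  0  1  0
G(n+2) = G(n) holds for n = 0,…,6 (a full window of length max(S) = 7), so the sequence is purely periodic with period 2.

2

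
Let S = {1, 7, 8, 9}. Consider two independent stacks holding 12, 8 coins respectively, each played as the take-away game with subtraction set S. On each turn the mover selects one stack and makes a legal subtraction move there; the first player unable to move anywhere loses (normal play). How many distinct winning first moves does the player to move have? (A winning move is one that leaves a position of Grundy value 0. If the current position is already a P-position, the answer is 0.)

All stacks use S = {1, 7, 8, 9}:
n :  0  1  2  3  4  5  6  7  8  9 10 11 12
G :  0  1  0  1  0  1  0  1  2  3  2  3  2
Stack A: G(12) = 2.
Stack B: G(8) = 2.
Combined Grundy value = 2 ⊕ 2 = 0.
A winning move leaves total XOR = 0, i.e. changes one component's Grundy value g to g ⊕ X where X is the current total.
Stack A: target g' = 2⊕0 = 2, but every legal move changes the Grundy value (mex property), so 0 moves.
Stack B: target g' = 2⊕0 = 2, but every legal move changes the Grundy value (mex property), so 0 moves.

0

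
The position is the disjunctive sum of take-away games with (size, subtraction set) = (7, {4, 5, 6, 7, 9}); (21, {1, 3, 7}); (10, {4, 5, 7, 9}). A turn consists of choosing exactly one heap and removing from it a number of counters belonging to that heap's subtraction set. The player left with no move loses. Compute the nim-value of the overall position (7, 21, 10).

2

Heap A, S = {4, 5, 6, 7, 9}:
n : 0 1 2 3 4 5 6 7
G : 0 0 0 0 1 1 1 1
G_A(7) = 1.
Heap B, S = {1, 3, 7}:
n :  0  1  2  3  4  5  6  7  8  9 10 11 12 13 14 15 16 17 18 19 20 21
G :  0  1  0  1  0  1  0  1  0  1  0  1  0  1  0  1  0  1  0  1  0  1
G_B(21) = 1.
Heap C, S = {4, 5, 7, 9}:
G(0) = 0
G(1) = mex{} = 0
G(2) = mex{} = 0
G(3) = mex{} = 0
G(4) = mex{0} = 1
G(5) = mex{0,0} = 1
G(6) = mex{0,0} = 1
G(7) = mex{0,0,0} = 1
G(8) = mex{1,0,0} = 2
G(9) = mex{1,1,0,0} = 2
G(10) = mex{1,1,0,0} = 2
G_C(10) = 2.
Combined Grundy value = 1 ⊕ 1 ⊕ 2 = 2.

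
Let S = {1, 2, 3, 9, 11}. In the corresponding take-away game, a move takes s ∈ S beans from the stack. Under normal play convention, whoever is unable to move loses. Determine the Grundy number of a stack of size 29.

1

G(0) = 0
G(1) = mex{0} = 1
G(2) = mex{1,0} = 2
G(3) = mex{2,1,0} = 3
G(4) = mex{3,2,1} = 0
G(5) = mex{0,3,2} = 1
G(6) = mex{1,0,3} = 2
G(7) = mex{2,1,0} = 3
G(8) = mex{3,2,1} = 0
G(9) = mex{0,3,2,0} = 1
G(10) = mex{1,0,3,1} = 2
G(11) = mex{2,1,0,2,0} = 3
G(12) = mex{3,2,1,3,1} = 0
G(13) = mex{0,3,2,0,2} = 1
G(14) = mex{1,0,3,1,3} = 2
G(15) = mex{2,1,0,2,0} = 3
G(16) = mex{3,2,1,3,1} = 0
G(17) = mex{0,3,2,0,2} = 1
G(18) = mex{1,0,3,1,3} = 2
G(19) = mex{2,1,0,2,0} = 3
G(20) = mex{3,2,1,3,1} = 0
G(21) = mex{0,3,2,0,2} = 1
G(22) = mex{1,0,3,1,3} = 2
G(23) = mex{2,1,0,2,0} = 3
G(24) = mex{3,2,1,3,1} = 0
G(25) = mex{0,3,2,0,2} = 1
G(26) = mex{1,0,3,1,3} = 2
G(27) = mex{2,1,0,2,0} = 3
G(28) = mex{3,2,1,3,1} = 0
G(29) = mex{0,3,2,0,2} = 1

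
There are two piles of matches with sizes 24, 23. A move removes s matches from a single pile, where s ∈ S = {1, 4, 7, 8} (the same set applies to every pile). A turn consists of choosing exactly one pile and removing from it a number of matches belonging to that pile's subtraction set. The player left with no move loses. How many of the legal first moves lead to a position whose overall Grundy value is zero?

All piles use S = {1, 4, 7, 8}:
n :  0  1  2  3  4  5  6  7  8  9 10 11 12 13 14 15 16 17 18 19 20 21 22 23 24
G :  0  1  0  1  2  0  1  2  3  2  3  0  1  3  0  1  0  1  2  3  2  4  3  2  3
Pile A: G(24) = 3.
Pile B: G(23) = 2.
Combined Grundy value = 3 ⊕ 2 = 1.
A winning move leaves total XOR = 0, i.e. changes one component's Grundy value g to g ⊕ X where X is the current total.
Pile A: need g' = 3⊕1 = 2. Options: 24−1→G=2, 24−4→G=2, 24−7→G=1, 24−8→G=0. Hits: 2.
Pile B: need g' = 2⊕1 = 3. Options: 23−1→G=3, 23−4→G=3, 23−7→G=0, 23−8→G=1. Hits: 2.

4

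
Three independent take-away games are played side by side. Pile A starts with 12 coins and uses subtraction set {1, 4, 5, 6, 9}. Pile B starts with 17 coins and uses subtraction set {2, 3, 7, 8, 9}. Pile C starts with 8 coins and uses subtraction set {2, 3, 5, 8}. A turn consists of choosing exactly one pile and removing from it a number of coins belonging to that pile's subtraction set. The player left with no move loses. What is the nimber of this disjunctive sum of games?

4

Pile A, S = {1, 4, 5, 6, 9}:
n :  0  1  2  3  4  5  6  7  8  9 10 11 12
G :  0  1  0  1  2  3  2  3  4  5  0  1  0
G_A(12) = 0.
Pile B, S = {2, 3, 7, 8, 9}:
n :  0  1  2  3  4  5  6  7  8  9 10 11 12 13 14 15 16 17
G :  0  0  1  1  2  0  0  1  1  2  2  0  3  1  2  2  0  0
G_B(17) = 0.
Pile C, S = {2, 3, 5, 8}:
G(0) = 0
G(1) = mex{} = 0
G(2) = mex{0} = 1
G(3) = mex{0,0} = 1
G(4) = mex{1,0} = 2
G(5) = mex{1,1,0} = 2
G(6) = mex{2,1,0} = 3
G(7) = mex{2,2,1} = 0
G(8) = mex{3,2,1,0} = 4
G_C(8) = 4.
Combined Grundy value = 0 ⊕ 0 ⊕ 4 = 4.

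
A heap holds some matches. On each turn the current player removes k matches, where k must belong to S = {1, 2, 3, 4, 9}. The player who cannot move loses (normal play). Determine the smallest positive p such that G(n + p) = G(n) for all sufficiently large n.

G(0) = 0
G(1) = mex{0} = 1
G(2) = mex{1,0} = 2
G(3) = mex{2,1,0} = 3
G(4) = mex{3,2,1,0} = 4
G(5) = mex{4,3,2,1} = 0
G(6) = mex{0,4,3,2} = 1
G(7) = mex{1,0,4,3} = 2
G(8) = mex{2,1,0,4} = 3
G(9) = mex{3,2,1,0,0} = 4
G(10) = mex{4,3,2,1,1} = 0
G(11) = mex{0,4,3,2,2} = 1
G(12) = mex{1,0,4,3,3} = 2
G(13) = mex{2,1,0,4,4} = 3
G(14) = mex{3,2,1,0,0} = 4
G(15) = mex{4,3,2,1,1} = 0
G(n+5) = G(n) holds for n = 0,…,8 (a full window of length max(S) = 9), so the sequence is purely periodic with period 5.

5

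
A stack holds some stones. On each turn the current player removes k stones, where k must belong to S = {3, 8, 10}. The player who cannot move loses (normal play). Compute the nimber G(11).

G(0) = 0
G(1) = mex{} = 0
G(2) = mex{} = 0
G(3) = mex{0} = 1
G(4) = mex{0} = 1
G(5) = mex{0} = 1
G(6) = mex{1} = 0
G(7) = mex{1} = 0
G(8) = mex{1,0} = 2
G(9) = mex{0,0} = 1
G(10) = mex{0,0,0} = 1
G(11) = mex{2,1,0} = 3

3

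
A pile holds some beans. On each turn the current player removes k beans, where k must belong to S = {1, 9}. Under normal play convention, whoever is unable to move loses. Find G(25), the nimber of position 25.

n :  0  1  2  3  4  5  6  7  8  9 10 11 12 13 14 15 16 17 18 19 20 21 22 23 24 25
G :  0  1  0  1  0  1  0  1  0  1  0  1  0  1  0  1  0  1  0  1  0  1  0  1  0  1

1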